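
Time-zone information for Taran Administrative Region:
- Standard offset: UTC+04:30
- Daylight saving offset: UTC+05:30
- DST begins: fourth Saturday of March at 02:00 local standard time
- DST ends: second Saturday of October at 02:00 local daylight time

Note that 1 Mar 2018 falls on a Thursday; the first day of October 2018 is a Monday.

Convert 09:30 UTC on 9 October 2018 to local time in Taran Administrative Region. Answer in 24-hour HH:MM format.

1 March 2018 is a Thursday, so the first Saturday is March 3 and the fourth is March 24.
1 October 2018 is a Monday, so the first Saturday is October 6 and the second is October 13.
At the standard offset (UTC+04:30), 09:30 UTC + 4h30m = 14:00 Taran Administrative Region standard time.
The standard-time date in Taran Administrative Region, 9 October 2018, falls between 24 March and 13 October, so daylight saving is in effect and Taran Administrative Region is at UTC+05:30.
09:30 UTC + 5h30m = 15:00 local.

15:00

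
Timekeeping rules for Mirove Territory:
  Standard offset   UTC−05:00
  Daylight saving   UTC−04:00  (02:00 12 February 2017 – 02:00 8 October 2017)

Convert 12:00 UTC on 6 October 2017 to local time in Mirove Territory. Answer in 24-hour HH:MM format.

At the standard offset (UTC−05:00), 12:00 UTC − 5h = 07:00 Mirove Territory standard time.
The standard-time date in Mirove Territory, 6 October 2017, falls between 12 February and 8 October, so daylight saving is in effect and Mirove Territory is at UTC−04:00.
12:00 UTC − 4h = 08:00 local.

08:00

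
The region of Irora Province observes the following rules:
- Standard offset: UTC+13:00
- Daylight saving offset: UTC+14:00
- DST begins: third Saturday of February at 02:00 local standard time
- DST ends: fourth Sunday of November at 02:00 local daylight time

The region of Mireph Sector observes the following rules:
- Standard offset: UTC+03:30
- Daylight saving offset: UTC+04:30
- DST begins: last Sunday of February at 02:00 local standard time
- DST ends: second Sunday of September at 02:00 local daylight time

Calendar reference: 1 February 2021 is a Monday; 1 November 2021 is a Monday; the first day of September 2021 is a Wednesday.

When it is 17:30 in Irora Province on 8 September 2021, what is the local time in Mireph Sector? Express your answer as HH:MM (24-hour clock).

08:00

1 February 2021 is a Monday, so the first Saturday is February 6 and the third is February 20.
1 November 2021 is a Monday, so the first Sunday is November 7 and the fourth is November 28.
Daylight saving runs 20 February – 28 November; 8 September 2021 is inside that window, so Irora Province is at UTC+14:00.
17:30 Irora Province − 14h = 03:30 UTC.
1 February 2021 is a Monday, so Sundays fall on 7, 14, 21, 28; the last is February 28.
1 September 2021 is a Wednesday, so the first Sunday is September 5 and the second is September 12.
At the standard offset (UTC+03:30), 03:30 UTC + 3h30m = 07:00 Mireph Sector standard time.
The standard-time date in Mireph Sector, 8 September 2021, lies within the daylight-saving period (28 February – 12 September), so Mireph Sector is on daylight time, UTC+04:30.
03:30 UTC + 4h30m = 08:00 Mireph Sector.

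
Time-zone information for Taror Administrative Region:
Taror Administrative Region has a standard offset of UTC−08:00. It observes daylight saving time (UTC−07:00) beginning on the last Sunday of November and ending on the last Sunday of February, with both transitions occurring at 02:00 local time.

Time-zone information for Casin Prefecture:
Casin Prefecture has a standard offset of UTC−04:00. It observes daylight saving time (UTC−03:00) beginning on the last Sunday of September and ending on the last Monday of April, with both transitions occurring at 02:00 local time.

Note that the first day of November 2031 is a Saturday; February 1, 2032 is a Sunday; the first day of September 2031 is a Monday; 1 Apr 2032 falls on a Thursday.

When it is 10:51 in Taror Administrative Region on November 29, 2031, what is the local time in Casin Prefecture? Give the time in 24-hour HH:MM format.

1 November 2031 is a Saturday, so Sundays fall on 2, 9, 16, 23, 30; the last is November 30.
1 February 2032 is a Sunday, so Sundays fall on 1, 8, 15, 22, 29; the last is February 29.
November 29, 2031 is outside the daylight-saving period (30 November 2031 – 29 February 2032), so Taror Administrative Region is on standard time, UTC−08:00.
10:51 Taror Administrative Region + 8h = 18:51 UTC.
1 September 2031 is a Monday, so Sundays fall on 7, 14, 21, 28; the last is September 28.
1 April 2032 is a Thursday, so Mondays fall on 5, 12, 19, 26; the last is April 26.
At the standard offset (UTC−04:00), 18:51 UTC − 4h = 14:51 Casin Prefecture standard time.
The standard-time date in Casin Prefecture, November 29, 2031, falls between 28 September 2031 and 26 April 2032, so daylight saving is in effect and Casin Prefecture is at UTC−03:00.
18:51 UTC − 3h = 15:51 Casin Prefecture.

15:51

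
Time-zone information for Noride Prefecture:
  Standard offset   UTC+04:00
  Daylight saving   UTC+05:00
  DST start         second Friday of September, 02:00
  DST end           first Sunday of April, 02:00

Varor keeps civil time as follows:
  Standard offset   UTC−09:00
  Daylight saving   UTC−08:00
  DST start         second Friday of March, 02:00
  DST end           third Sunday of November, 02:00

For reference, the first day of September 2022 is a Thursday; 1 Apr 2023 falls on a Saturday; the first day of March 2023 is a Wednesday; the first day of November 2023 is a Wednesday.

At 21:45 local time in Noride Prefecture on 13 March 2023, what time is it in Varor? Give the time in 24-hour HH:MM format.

08:45

1 September 2022 is a Thursday, so the first Friday is September 2 and the second is September 9.
1 April 2023 is a Saturday, so the first Sunday is April 2.
13 March 2023 falls between 9 September 2022 and 2 April 2023, so daylight saving is in effect and Noride Prefecture is at UTC+05:00.
21:45 Noride Prefecture − 5h = 16:45 UTC.
1 March 2023 is a Wednesday, so the first Friday is March 3 and the second is March 10.
1 November 2023 is a Wednesday, so the first Sunday is November 5 and the third is November 19.
At the standard offset (UTC−09:00), 16:45 UTC − 9h = 07:45 Varor standard time.
The standard-time date in Varor, 13 March 2023, falls between 10 March and 19 November, so daylight saving is in effect and Varor is at UTC−08:00.
16:45 UTC − 8h = 08:45 Varor.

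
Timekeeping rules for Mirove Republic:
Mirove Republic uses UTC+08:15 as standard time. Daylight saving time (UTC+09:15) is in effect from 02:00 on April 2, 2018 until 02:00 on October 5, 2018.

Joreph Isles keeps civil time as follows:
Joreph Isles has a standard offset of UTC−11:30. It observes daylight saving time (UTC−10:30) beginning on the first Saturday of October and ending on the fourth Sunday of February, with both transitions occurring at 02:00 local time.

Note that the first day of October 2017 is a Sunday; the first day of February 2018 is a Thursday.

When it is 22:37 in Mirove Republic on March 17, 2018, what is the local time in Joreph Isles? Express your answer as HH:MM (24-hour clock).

Daylight saving runs 2 April – 5 October; March 17, 2018 is outside that window, so Mirove Republic is on standard time at UTC+08:15.
22:37 Mirove Republic − 8h15m = 14:22 UTC.
1 October 2017 is a Sunday, so the first Saturday is October 7.
1 February 2018 is a Thursday, so the first Sunday is February 4 and the fourth is February 25.
At the standard offset (UTC−11:30), 14:22 UTC − 11h30m = 02:52 Joreph Isles standard time.
The standard-time date in Joreph Isles, March 17, 2018, does not fall between 7 October 2017 and 25 February 2018, so daylight saving is not in effect and Joreph Isles is at UTC−11:30.
14:22 UTC − 11h30m = 02:52 Joreph Isles.

02:52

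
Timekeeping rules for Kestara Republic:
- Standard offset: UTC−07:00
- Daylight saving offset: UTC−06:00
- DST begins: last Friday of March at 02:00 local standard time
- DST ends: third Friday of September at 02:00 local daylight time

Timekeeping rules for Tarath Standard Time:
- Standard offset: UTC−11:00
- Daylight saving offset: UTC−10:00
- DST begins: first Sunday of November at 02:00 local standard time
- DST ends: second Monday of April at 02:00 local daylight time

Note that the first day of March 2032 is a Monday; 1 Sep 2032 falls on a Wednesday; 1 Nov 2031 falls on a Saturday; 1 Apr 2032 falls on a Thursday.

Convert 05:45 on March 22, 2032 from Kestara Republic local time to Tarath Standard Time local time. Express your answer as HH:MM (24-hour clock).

1 March 2032 is a Monday, so Fridays fall on 5, 12, 19, 26; the last is March 26.
1 September 2032 is a Wednesday, so the first Friday is September 3 and the third is September 17.
March 22, 2032 is outside the daylight-saving period (26 March – 17 September), so Kestara Republic is on standard time, UTC−07:00.
05:45 Kestara Republic + 7h = 12:45 UTC.
1 November 2031 is a Saturday, so the first Sunday is November 2.
1 April 2032 is a Thursday, so the first Monday is April 5 and the second is April 12.
At the standard offset (UTC−11:00), 12:45 UTC − 11h = 01:45 Tarath Standard Time standard time.
The standard-time date in Tarath Standard Time, March 22, 2032, falls between 2 November 2031 and 12 April 2032, so daylight saving is in effect and Tarath Standard Time is at UTC−10:00.
12:45 UTC − 10h = 02:45 Tarath Standard Time.

02:45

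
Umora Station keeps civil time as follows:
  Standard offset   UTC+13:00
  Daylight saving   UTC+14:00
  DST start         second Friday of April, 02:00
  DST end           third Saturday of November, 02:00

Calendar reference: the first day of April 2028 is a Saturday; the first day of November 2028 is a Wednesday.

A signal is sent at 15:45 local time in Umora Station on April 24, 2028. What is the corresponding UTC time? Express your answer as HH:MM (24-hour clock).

01:45

1 April 2028 is a Saturday, so the first Friday is April 7 and the second is April 14.
1 November 2028 is a Wednesday, so the first Saturday is November 4 and the third is November 18.
April 24, 2028 falls between 14 April and 18 November, so daylight saving is in effect and Umora Station is at UTC+14:00.
15:45 local − 14h = 01:45 UTC.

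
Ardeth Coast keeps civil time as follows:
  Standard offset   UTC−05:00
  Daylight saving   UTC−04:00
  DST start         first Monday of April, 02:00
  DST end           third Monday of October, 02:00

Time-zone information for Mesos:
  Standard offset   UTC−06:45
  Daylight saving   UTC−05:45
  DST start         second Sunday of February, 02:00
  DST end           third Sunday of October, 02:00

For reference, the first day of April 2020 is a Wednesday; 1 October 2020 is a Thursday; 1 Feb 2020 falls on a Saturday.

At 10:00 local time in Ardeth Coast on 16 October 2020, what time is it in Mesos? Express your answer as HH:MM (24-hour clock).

08:15

1 April 2020 is a Wednesday, so the first Monday is April 6.
1 October 2020 is a Thursday, so the first Monday is October 5 and the third is October 19.
Daylight saving runs 6 April – 19 October; 16 October 2020 is inside that window, so Ardeth Coast is at UTC−04:00.
10:00 Ardeth Coast + 4h = 14:00 UTC.
1 February 2020 is a Saturday, so the first Sunday is February 2 and the second is February 9.
1 October 2020 is a Thursday, so the first Sunday is October 4 and the third is October 18.
At the standard offset (UTC−06:45), 14:00 UTC − 6h45m = 07:15 Mesos standard time.
The standard-time date in Mesos, 16 October 2020, lies within the daylight-saving period (9 February – 18 October), so Mesos is on daylight time, UTC−05:45.
14:00 UTC − 5h45m = 08:15 Mesos.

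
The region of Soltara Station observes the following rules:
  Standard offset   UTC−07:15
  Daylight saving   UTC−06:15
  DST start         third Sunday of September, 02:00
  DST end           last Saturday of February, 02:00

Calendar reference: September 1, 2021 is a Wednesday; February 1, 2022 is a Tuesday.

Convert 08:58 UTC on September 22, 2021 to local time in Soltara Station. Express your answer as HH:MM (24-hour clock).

02:43

1 September 2021 is a Wednesday, so the first Sunday is September 5 and the third is September 19.
1 February 2022 is a Tuesday, so Saturdays fall on 5, 12, 19, 26; the last is February 26.
At the standard offset (UTC−07:15), 08:58 UTC − 7h15m = 01:43 Soltara Station standard time.
The standard-time date in Soltara Station, September 22, 2021, falls between 19 September 2021 and 26 February 2022, so daylight saving is in effect and Soltara Station is at UTC−06:15.
08:58 UTC − 6h15m = 02:43 local.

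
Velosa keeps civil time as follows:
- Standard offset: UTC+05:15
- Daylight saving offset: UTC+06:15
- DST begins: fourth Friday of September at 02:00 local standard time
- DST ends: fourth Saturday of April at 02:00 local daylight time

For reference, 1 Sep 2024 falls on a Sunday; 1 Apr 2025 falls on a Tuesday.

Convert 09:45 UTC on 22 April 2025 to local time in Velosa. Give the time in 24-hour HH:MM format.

1 September 2024 is a Sunday, so the first Friday is September 6 and the fourth is September 27.
1 April 2025 is a Tuesday, so the first Saturday is April 5 and the fourth is April 26.
At the standard offset (UTC+05:15), 09:45 UTC + 5h15m = 15:00 Velosa standard time.
The standard-time date in Velosa, 22 April 2025, lies within the daylight-saving period (27 September 2024 – 26 April 2025), so Velosa is on daylight time, UTC+06:15.
09:45 UTC + 6h15m = 16:00 local.

16:00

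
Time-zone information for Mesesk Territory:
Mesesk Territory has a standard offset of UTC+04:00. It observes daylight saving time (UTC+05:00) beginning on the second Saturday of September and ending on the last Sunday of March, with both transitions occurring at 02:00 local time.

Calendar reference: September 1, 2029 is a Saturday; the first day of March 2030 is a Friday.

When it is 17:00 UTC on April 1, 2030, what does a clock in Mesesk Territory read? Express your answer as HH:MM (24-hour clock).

21:00

1 September 2029 is a Saturday, so the first Saturday is September 1 and the second is September 8.
1 March 2030 is a Friday, so Sundays fall on 3, 10, 17, 24, 31; the last is March 31.
At the standard offset (UTC+04:00), 17:00 UTC + 4h = 21:00 Mesesk Territory standard time.
The standard-time date in Mesesk Territory, April 1, 2030, does not fall between 8 September 2029 and 31 March 2030, so daylight saving is not in effect and Mesesk Territory is at UTC+04:00.
17:00 UTC + 4h = 21:00 local.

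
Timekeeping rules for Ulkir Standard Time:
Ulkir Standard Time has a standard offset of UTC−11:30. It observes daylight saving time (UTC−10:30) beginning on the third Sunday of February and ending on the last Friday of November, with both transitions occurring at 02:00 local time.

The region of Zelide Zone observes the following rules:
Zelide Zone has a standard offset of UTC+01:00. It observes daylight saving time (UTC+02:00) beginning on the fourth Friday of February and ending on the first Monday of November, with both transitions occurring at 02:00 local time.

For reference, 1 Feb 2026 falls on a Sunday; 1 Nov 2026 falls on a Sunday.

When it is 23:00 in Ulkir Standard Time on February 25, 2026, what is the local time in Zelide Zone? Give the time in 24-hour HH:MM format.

1 February 2026 is a Sunday, so the first Sunday is February 1 and the third is February 15.
1 November 2026 is a Sunday, so Fridays fall on 6, 13, 20, 27; the last is November 27.
February 25, 2026 lies within the daylight-saving period (15 February – 27 November), so Ulkir Standard Time is on daylight time, UTC−10:30.
23:00 Ulkir Standard Time + 10h30m = 09:30 UTC (rolling into the next day, 26 February 2026).
1 February 2026 is a Sunday, so the first Friday is February 6 and the fourth is February 27.
1 November 2026 is a Sunday, so the first Monday is November 2.
At the standard offset (UTC+01:00), 09:30 UTC + 1h = 10:30 Zelide Zone standard time.
Daylight saving runs 27 February – 2 November; the standard-time date in Zelide Zone, February 26, 2026, is outside that window, so Zelide Zone is on standard time at UTC+01:00.
09:30 UTC + 1h = 10:30 Zelide Zone.

10:30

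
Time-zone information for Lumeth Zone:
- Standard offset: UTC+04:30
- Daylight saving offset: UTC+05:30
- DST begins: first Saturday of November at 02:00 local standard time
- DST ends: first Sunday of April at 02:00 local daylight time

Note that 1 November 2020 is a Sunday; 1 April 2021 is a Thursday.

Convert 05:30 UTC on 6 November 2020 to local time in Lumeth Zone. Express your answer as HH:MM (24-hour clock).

1 November 2020 is a Sunday, so the first Saturday is November 7.
1 April 2021 is a Thursday, so the first Sunday is April 4.
At the standard offset (UTC+04:30), 05:30 UTC + 4h30m = 10:00 Lumeth Zone standard time.
Daylight saving runs 7 November 2020 – 4 April 2021; the standard-time date in Lumeth Zone, 6 November 2020, is outside that window, so Lumeth Zone is on standard time at UTC+04:30.
05:30 UTC + 4h30m = 10:00 local.

10:00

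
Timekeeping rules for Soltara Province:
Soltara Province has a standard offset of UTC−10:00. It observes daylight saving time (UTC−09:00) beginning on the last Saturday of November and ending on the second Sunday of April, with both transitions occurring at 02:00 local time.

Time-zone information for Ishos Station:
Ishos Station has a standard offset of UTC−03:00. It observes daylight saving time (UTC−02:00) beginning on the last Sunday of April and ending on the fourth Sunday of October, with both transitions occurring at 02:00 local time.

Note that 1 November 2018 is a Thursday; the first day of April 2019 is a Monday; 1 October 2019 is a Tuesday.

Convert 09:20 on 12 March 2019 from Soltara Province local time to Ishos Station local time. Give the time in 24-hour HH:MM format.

15:20

1 November 2018 is a Thursday, so Saturdays fall on 3, 10, 17, 24; the last is November 24.
1 April 2019 is a Monday, so the first Sunday is April 7 and the second is April 14.
12 March 2019 lies within the daylight-saving period (24 November 2018 – 14 April 2019), so Soltara Province is on daylight time, UTC−09:00.
09:20 Soltara Province + 9h = 18:20 UTC.
1 April 2019 is a Monday, so Sundays fall on 7, 14, 21, 28; the last is April 28.
1 October 2019 is a Tuesday, so the first Sunday is October 6 and the fourth is October 27.
At the standard offset (UTC−03:00), 18:20 UTC − 3h = 15:20 Ishos Station standard time.
The standard-time date in Ishos Station, 12 March 2019, is outside the daylight-saving period (28 April – 27 October), so Ishos Station is on standard time, UTC−03:00.
18:20 UTC − 3h = 15:20 Ishos Station.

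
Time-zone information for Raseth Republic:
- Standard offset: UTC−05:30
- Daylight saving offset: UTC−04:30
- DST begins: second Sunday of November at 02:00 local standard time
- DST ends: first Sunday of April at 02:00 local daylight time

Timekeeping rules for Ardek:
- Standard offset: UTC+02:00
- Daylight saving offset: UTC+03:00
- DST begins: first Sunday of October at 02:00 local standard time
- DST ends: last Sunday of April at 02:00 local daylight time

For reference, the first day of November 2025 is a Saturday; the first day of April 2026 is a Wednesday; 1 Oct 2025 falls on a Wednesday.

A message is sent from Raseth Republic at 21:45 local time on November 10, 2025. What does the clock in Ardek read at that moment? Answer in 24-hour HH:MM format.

05:15

1 November 2025 is a Saturday, so the first Sunday is November 2 and the second is November 9.
1 April 2026 is a Wednesday, so the first Sunday is April 5.
November 10, 2025 falls between 9 November 2025 and 5 April 2026, so daylight saving is in effect and Raseth Republic is at UTC−04:30.
21:45 Raseth Republic + 4h30m = 02:15 UTC (rolling into the next day, 11 November 2025).
1 October 2025 is a Wednesday, so the first Sunday is October 5.
1 April 2026 is a Wednesday, so Sundays fall on 5, 12, 19, 26; the last is April 26.
At the standard offset (UTC+02:00), 02:15 UTC + 2h = 04:15 Ardek standard time.
Daylight saving runs 5 October 2025 – 26 April 2026; the standard-time date in Ardek, November 11, 2025, is inside that window, so Ardek is at UTC+03:00.
02:15 UTC + 3h = 05:15 Ardek.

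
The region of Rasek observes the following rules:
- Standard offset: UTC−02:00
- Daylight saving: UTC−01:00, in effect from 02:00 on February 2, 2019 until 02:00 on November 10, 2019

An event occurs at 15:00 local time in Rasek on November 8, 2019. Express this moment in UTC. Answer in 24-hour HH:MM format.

16:00

Daylight saving runs 2 February – 10 November; November 8, 2019 is inside that window, so Rasek is at UTC−01:00.
15:00 local + 1h = 16:00 UTC.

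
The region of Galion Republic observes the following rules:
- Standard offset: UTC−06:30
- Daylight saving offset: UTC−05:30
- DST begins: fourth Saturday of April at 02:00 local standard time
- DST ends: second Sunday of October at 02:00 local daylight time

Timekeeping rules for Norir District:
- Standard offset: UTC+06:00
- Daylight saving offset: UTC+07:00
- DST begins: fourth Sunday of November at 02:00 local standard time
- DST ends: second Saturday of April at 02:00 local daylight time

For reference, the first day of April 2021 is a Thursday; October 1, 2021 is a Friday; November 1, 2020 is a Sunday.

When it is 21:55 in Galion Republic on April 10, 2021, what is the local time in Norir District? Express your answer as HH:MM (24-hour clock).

1 April 2021 is a Thursday, so the first Saturday is April 3 and the fourth is April 24.
1 October 2021 is a Friday, so the first Sunday is October 3 and the second is October 10.
April 10, 2021 does not fall between 24 April and 10 October, so daylight saving is not in effect and Galion Republic is at UTC−06:30.
21:55 Galion Republic + 6h30m = 04:25 UTC (rolling into the next day, 11 April 2021).
1 November 2020 is a Sunday, so the first Sunday is November 1 and the fourth is November 22.
1 April 2021 is a Thursday, so the first Saturday is April 3 and the second is April 10.
At the standard offset (UTC+06:00), 04:25 UTC + 6h = 10:25 Norir District standard time.
Daylight saving runs 22 November 2020 – 10 April 2021; the standard-time date in Norir District, April 11, 2021, is outside that window, so Norir District is on standard time at UTC+06:00.
04:25 UTC + 6h = 10:25 Norir District.

10:25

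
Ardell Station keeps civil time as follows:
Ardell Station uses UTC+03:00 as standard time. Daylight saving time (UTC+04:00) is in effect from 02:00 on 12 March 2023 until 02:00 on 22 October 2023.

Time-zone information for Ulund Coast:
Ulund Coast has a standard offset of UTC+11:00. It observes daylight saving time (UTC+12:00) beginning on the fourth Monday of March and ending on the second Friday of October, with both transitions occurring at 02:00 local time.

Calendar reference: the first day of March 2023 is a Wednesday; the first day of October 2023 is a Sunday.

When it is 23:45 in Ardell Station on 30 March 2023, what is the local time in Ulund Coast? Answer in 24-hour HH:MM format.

07:45

Daylight saving runs 12 March – 22 October; 30 March 2023 is inside that window, so Ardell Station is at UTC+04:00.
23:45 Ardell Station − 4h = 19:45 UTC.
1 March 2023 is a Wednesday, so the first Monday is March 6 and the fourth is March 27.
1 October 2023 is a Sunday, so the first Friday is October 6 and the second is October 13.
At the standard offset (UTC+11:00), 19:45 UTC + 11h = 06:45 Ulund Coast standard time (rolling into the next day, 31 March 2023).
The standard-time date in Ulund Coast, 31 March 2023, falls between 27 March and 13 October, so daylight saving is in effect and Ulund Coast is at UTC+12:00.
19:45 UTC + 12h = 07:45 Ulund Coast (rolling into the next day, 31 March 2023).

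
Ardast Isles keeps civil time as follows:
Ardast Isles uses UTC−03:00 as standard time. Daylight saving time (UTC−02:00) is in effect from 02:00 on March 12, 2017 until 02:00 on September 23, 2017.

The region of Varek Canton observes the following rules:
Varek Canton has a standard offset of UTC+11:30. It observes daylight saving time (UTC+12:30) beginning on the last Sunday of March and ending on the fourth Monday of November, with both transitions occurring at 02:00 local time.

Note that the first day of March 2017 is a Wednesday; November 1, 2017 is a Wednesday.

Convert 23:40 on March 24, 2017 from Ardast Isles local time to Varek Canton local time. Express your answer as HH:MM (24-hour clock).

13:10

March 24, 2017 lies within the daylight-saving period (12 March – 23 September), so Ardast Isles is on daylight time, UTC−02:00.
23:40 Ardast Isles + 2h = 01:40 UTC (rolling into the next day, 25 March 2017).
1 March 2017 is a Wednesday, so Sundays fall on 5, 12, 19, 26; the last is March 26.
1 November 2017 is a Wednesday, so the first Monday is November 6 and the fourth is November 27.
At the standard offset (UTC+11:30), 01:40 UTC + 11h30m = 13:10 Varek Canton standard time.
Daylight saving runs 26 March – 27 November; the standard-time date in Varek Canton, March 25, 2017, is outside that window, so Varek Canton is on standard time at UTC+11:30.
01:40 UTC + 11h30m = 13:10 Varek Canton.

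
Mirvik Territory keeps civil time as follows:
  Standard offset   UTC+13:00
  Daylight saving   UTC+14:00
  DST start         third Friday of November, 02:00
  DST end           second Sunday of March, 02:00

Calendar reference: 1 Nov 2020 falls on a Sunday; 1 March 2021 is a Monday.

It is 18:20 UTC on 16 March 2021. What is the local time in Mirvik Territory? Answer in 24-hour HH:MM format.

1 November 2020 is a Sunday, so the first Friday is November 6 and the third is November 20.
1 March 2021 is a Monday, so the first Sunday is March 7 and the second is March 14.
At the standard offset (UTC+13:00), 18:20 UTC + 13h = 07:20 Mirvik Territory standard time (rolling into the next day, 17 March 2021).
The standard-time date in Mirvik Territory, 17 March 2021, is outside the daylight-saving period (20 November 2020 – 14 March 2021), so Mirvik Territory is on standard time, UTC+13:00.
18:20 UTC + 13h = 07:20 local (rolling into the next day, 17 March 2021).

07:20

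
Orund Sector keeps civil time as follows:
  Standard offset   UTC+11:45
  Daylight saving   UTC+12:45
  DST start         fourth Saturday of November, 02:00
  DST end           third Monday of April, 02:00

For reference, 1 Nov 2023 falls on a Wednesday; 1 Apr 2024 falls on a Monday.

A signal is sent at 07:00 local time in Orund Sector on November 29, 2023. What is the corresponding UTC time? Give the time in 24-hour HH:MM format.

18:15

1 November 2023 is a Wednesday, so the first Saturday is November 4 and the fourth is November 25.
1 April 2024 is a Monday, so the first Monday is April 1 and the third is April 15.
November 29, 2023 falls between 25 November 2023 and 15 April 2024, so daylight saving is in effect and Orund Sector is at UTC+12:45.
07:00 local − 12h45m = 18:15 UTC (rolling into the previous day, 28 November 2023).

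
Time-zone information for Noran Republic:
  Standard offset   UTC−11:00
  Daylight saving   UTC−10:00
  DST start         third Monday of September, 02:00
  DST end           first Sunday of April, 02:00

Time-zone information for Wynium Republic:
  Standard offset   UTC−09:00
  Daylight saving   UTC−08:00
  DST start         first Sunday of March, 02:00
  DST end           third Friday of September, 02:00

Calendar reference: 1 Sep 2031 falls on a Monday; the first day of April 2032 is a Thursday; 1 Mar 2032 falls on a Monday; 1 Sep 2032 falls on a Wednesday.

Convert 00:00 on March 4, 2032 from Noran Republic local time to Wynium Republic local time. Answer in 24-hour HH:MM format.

1 September 2031 is a Monday, so the first Monday is September 1 and the third is September 15.
1 April 2032 is a Thursday, so the first Sunday is April 4.
Daylight saving runs 15 September 2031 – 4 April 2032; March 4, 2032 is inside that window, so Noran Republic is at UTC−10:00.
00:00 Noran Republic + 10h = 10:00 UTC.
1 March 2032 is a Monday, so the first Sunday is March 7.
1 September 2032 is a Wednesday, so the first Friday is September 3 and the third is September 17.
At the standard offset (UTC−09:00), 10:00 UTC − 9h = 01:00 Wynium Republic standard time.
The standard-time date in Wynium Republic, March 4, 2032, does not fall between 7 March and 17 September, so daylight saving is not in effect and Wynium Republic is at UTC−09:00.
10:00 UTC − 9h = 01:00 Wynium Republic.

01:00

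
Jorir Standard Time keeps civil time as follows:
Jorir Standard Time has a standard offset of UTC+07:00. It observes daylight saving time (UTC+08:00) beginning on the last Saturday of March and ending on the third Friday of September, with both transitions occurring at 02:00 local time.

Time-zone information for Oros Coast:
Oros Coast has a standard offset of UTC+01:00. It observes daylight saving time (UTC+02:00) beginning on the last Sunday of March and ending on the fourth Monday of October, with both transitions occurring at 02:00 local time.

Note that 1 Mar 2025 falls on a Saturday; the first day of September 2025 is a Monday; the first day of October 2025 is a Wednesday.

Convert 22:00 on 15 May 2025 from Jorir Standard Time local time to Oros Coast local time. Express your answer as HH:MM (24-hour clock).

16:00

1 March 2025 is a Saturday, so Saturdays fall on 1, 8, 15, 22, 29; the last is March 29.
1 September 2025 is a Monday, so the first Friday is September 5 and the third is September 19.
15 May 2025 falls between 29 March and 19 September, so daylight saving is in effect and Jorir Standard Time is at UTC+08:00.
22:00 Jorir Standard Time − 8h = 14:00 UTC.
1 March 2025 is a Saturday, so Sundays fall on 2, 9, 16, 23, 30; the last is March 30.
1 October 2025 is a Wednesday, so the first Monday is October 6 and the fourth is October 27.
At the standard offset (UTC+01:00), 14:00 UTC + 1h = 15:00 Oros Coast standard time.
The standard-time date in Oros Coast, 15 May 2025, falls between 30 March and 27 October, so daylight saving is in effect and Oros Coast is at UTC+02:00.
14:00 UTC + 2h = 16:00 Oros Coast.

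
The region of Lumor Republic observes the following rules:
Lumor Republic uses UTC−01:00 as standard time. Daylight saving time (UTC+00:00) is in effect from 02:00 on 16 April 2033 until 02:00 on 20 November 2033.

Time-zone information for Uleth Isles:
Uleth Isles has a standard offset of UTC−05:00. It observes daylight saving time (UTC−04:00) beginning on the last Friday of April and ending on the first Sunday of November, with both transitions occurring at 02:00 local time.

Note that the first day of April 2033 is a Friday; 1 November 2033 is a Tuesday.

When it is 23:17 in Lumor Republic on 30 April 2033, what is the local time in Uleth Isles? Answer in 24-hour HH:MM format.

19:17

30 April 2033 falls between 16 April and 20 November, so daylight saving is in effect and Lumor Republic is at UTC+00:00.
23:17 Lumor Republic − 0h = 23:17 UTC.
1 April 2033 is a Friday, so Fridays fall on 1, 8, 15, 22, 29; the last is April 29.
1 November 2033 is a Tuesday, so the first Sunday is November 6.
At the standard offset (UTC−05:00), 23:17 UTC − 5h = 18:17 Uleth Isles standard time.
The standard-time date in Uleth Isles, 30 April 2033, falls between 29 April and 6 November, so daylight saving is in effect and Uleth Isles is at UTC−04:00.
23:17 UTC − 4h = 19:17 Uleth Isles.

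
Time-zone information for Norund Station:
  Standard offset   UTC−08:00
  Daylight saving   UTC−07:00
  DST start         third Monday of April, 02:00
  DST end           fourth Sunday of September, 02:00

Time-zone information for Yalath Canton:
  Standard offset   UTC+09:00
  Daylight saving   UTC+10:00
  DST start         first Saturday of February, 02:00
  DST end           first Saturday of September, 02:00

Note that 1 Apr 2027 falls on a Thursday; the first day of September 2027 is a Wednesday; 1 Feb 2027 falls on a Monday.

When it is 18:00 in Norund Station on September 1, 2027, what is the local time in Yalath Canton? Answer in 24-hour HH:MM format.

11:00

1 April 2027 is a Thursday, so the first Monday is April 5 and the third is April 19.
1 September 2027 is a Wednesday, so the first Sunday is September 5 and the fourth is September 26.
September 1, 2027 lies within the daylight-saving period (19 April – 26 September), so Norund Station is on daylight time, UTC−07:00.
18:00 Norund Station + 7h = 01:00 UTC (rolling into the next day, 2 September 2027).
1 February 2027 is a Monday, so the first Saturday is February 6.
1 September 2027 is a Wednesday, so the first Saturday is September 4.
At the standard offset (UTC+09:00), 01:00 UTC + 9h = 10:00 Yalath Canton standard time.
Daylight saving runs 6 February – 4 September; the standard-time date in Yalath Canton, September 2, 2027, is inside that window, so Yalath Canton is at UTC+10:00.
01:00 UTC + 10h = 11:00 Yalath Canton.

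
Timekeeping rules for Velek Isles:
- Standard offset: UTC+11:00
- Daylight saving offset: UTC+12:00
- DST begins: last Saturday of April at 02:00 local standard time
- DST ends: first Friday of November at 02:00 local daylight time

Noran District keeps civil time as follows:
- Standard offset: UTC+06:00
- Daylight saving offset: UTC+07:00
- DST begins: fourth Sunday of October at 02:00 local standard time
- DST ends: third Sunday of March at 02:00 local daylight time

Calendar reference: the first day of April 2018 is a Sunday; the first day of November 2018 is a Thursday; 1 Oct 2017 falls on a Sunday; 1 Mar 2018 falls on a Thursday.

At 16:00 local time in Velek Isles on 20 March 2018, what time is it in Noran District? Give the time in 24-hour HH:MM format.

11:00

1 April 2018 is a Sunday, so Saturdays fall on 7, 14, 21, 28; the last is April 28.
1 November 2018 is a Thursday, so the first Friday is November 2.
Daylight saving runs 28 April – 2 November; 20 March 2018 is outside that window, so Velek Isles is on standard time at UTC+11:00.
16:00 Velek Isles − 11h = 05:00 UTC.
1 October 2017 is a Sunday, so the first Sunday is October 1 and the fourth is October 22.
1 March 2018 is a Thursday, so the first Sunday is March 4 and the third is March 18.
At the standard offset (UTC+06:00), 05:00 UTC + 6h = 11:00 Noran District standard time.
Daylight saving runs 22 October 2017 – 18 March 2018; the standard-time date in Noran District, 20 March 2018, is outside that window, so Noran District is on standard time at UTC+06:00.
05:00 UTC + 6h = 11:00 Noran District.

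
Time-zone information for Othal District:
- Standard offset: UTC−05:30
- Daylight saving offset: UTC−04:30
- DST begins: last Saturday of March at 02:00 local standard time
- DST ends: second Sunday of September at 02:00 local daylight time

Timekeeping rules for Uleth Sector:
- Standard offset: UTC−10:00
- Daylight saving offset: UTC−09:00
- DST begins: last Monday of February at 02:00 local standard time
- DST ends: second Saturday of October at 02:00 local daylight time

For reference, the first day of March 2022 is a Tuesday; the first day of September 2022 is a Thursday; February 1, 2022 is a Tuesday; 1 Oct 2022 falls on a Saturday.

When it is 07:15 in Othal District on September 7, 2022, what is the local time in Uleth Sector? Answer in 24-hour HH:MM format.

02:45

1 March 2022 is a Tuesday, so Saturdays fall on 5, 12, 19, 26; the last is March 26.
1 September 2022 is a Thursday, so the first Sunday is September 4 and the second is September 11.
September 7, 2022 falls between 26 March and 11 September, so daylight saving is in effect and Othal District is at UTC−04:30.
07:15 Othal District + 4h30m = 11:45 UTC.
1 February 2022 is a Tuesday, so Mondays fall on 7, 14, 21, 28; the last is February 28.
1 October 2022 is a Saturday, so the first Saturday is October 1 and the second is October 8.
At the standard offset (UTC−10:00), 11:45 UTC − 10h = 01:45 Uleth Sector standard time.
Daylight saving runs 28 February – 8 October; the standard-time date in Uleth Sector, September 7, 2022, is inside that window, so Uleth Sector is at UTC−09:00.
11:45 UTC − 9h = 02:45 Uleth Sector.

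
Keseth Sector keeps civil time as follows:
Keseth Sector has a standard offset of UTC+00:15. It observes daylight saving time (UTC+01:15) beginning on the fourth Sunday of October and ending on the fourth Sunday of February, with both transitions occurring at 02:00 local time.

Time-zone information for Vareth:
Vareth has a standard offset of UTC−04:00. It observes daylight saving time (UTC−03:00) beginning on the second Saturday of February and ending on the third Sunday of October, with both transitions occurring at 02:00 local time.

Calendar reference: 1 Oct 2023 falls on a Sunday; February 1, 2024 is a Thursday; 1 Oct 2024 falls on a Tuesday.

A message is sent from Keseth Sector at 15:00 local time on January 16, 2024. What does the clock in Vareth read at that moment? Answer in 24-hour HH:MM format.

1 October 2023 is a Sunday, so the first Sunday is October 1 and the fourth is October 22.
1 February 2024 is a Thursday, so the first Sunday is February 4 and the fourth is February 25.
Daylight saving runs 22 October 2023 – 25 February 2024; January 16, 2024 is inside that window, so Keseth Sector is at UTC+01:15.
15:00 Keseth Sector − 1h15m = 13:45 UTC.
1 February 2024 is a Thursday, so the first Saturday is February 3 and the second is February 10.
1 October 2024 is a Tuesday, so the first Sunday is October 6 and the third is October 20.
At the standard offset (UTC−04:00), 13:45 UTC − 4h = 09:45 Vareth standard time.
The standard-time date in Vareth, January 16, 2024, is outside the daylight-saving period (10 February – 20 October), so Vareth is on standard time, UTC−04:00.
13:45 UTC − 4h = 09:45 Vareth.

09:45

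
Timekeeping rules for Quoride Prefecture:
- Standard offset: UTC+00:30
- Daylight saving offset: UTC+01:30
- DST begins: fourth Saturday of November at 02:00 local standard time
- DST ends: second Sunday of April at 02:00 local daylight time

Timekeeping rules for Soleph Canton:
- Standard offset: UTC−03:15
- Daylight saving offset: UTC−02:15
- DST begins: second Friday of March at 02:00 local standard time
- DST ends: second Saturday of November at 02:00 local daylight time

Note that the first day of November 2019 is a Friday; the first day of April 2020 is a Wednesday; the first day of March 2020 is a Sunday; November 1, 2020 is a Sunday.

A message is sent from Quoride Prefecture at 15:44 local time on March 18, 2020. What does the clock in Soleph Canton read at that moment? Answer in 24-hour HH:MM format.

1 November 2019 is a Friday, so the first Saturday is November 2 and the fourth is November 23.
1 April 2020 is a Wednesday, so the first Sunday is April 5 and the second is April 12.
March 18, 2020 lies within the daylight-saving period (23 November 2019 – 12 April 2020), so Quoride Prefecture is on daylight time, UTC+01:30.
15:44 Quoride Prefecture − 1h30m = 14:14 UTC.
1 March 2020 is a Sunday, so the first Friday is March 6 and the second is March 13.
1 November 2020 is a Sunday, so the first Saturday is November 7 and the second is November 14.
At the standard offset (UTC−03:15), 14:14 UTC − 3h15m = 10:59 Soleph Canton standard time.
Daylight saving runs 13 March – 14 November; the standard-time date in Soleph Canton, March 18, 2020, is inside that window, so Soleph Canton is at UTC−02:15.
14:14 UTC − 2h15m = 11:59 Soleph Canton.

11:59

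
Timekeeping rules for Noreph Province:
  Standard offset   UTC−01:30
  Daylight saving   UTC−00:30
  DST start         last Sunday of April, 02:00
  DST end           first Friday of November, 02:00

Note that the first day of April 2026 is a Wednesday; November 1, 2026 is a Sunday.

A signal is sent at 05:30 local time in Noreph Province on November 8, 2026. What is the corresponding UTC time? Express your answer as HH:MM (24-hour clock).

07:00

1 April 2026 is a Wednesday, so Sundays fall on 5, 12, 19, 26; the last is April 26.
1 November 2026 is a Sunday, so the first Friday is November 6.
November 8, 2026 does not fall between 26 April and 6 November, so daylight saving is not in effect and Noreph Province is at UTC−01:30.
05:30 local + 1h30m = 07:00 UTC.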